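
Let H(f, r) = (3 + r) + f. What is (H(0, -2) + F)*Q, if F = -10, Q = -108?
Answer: 972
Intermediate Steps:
H(f, r) = 3 + f + r
(H(0, -2) + F)*Q = ((3 + 0 - 2) - 10)*(-108) = (1 - 10)*(-108) = -9*(-108) = 972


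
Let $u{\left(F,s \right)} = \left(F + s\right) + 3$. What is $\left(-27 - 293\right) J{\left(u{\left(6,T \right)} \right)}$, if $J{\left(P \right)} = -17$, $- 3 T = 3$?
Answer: $5440$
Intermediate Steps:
$T = -1$ ($T = \left(- \frac{1}{3}\right) 3 = -1$)
$u{\left(F,s \right)} = 3 + F + s$
$\left(-27 - 293\right) J{\left(u{\left(6,T \right)} \right)} = \left(-27 - 293\right) \left(-17\right) = \left(-320\right) \left(-17\right) = 5440$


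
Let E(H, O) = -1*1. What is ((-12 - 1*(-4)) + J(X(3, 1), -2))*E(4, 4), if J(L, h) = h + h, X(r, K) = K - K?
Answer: 12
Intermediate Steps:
X(r, K) = 0
J(L, h) = 2*h
E(H, O) = -1
((-12 - 1*(-4)) + J(X(3, 1), -2))*E(4, 4) = ((-12 - 1*(-4)) + 2*(-2))*(-1) = ((-12 + 4) - 4)*(-1) = (-8 - 4)*(-1) = -12*(-1) = 12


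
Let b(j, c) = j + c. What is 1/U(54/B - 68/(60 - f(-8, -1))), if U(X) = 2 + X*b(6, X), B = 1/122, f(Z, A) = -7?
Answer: 4489/194947826418 ≈ 2.3027e-8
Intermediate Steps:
b(j, c) = c + j
B = 1/122 ≈ 0.0081967
U(X) = 2 + X*(6 + X) (U(X) = 2 + X*(X + 6) = 2 + X*(6 + X))
1/U(54/B - 68/(60 - f(-8, -1))) = 1/(2 + (54/(1/122) - 68/(60 - 1*(-7)))*(6 + (54/(1/122) - 68/(60 - 1*(-7))))) = 1/(2 + (54*122 - 68/(60 + 7))*(6 + (54*122 - 68/(60 + 7)))) = 1/(2 + (6588 - 68/67)*(6 + (6588 - 68/67))) = 1/(2 + 441328*(6 + 441328/67)/67) = 1/(2 + (441328/67)*(441730/67)) = 1/(2 + 194947817440/4489) = 1/(194947826418/4489) = 4489/194947826418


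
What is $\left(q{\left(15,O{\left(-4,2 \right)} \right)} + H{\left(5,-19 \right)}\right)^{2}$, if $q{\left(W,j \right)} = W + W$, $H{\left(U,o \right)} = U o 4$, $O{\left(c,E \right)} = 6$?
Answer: $122500$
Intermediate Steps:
$H{\left(U,o \right)} = 4 U o$
$q{\left(W,j \right)} = 2 W$
$\left(q{\left(15,O{\left(-4,2 \right)} \right)} + H{\left(5,-19 \right)}\right)^{2} = \left(2 \cdot 15 + 4 \cdot 5 \left(-19\right)\right)^{2} = \left(30 - 380\right)^{2} = \left(-350\right)^{2} = 122500$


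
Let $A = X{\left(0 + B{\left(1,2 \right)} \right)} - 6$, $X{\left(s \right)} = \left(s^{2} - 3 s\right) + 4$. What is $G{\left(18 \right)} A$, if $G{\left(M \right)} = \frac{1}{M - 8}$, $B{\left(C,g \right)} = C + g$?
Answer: $- \frac{1}{5} \approx -0.2$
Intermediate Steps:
$X{\left(s \right)} = 4 + s^{2} - 3 s$
$G{\left(M \right)} = \frac{1}{-8 + M}$
$A = -2$ ($A = \left(4 + \left(0 + \left(1 + 2\right)\right)^{2} - 3 \left(0 + \left(1 + 2\right)\right)\right) - 6 = \left(4 + \left(0 + 3\right)^{2} - 3 \left(0 + 3\right)\right) - 6 = \left(4 + 3^{2} - 9\right) - 6 = \left(4 + 9 - 9\right) - 6 = 4 - 6 = -2$)
$G{\left(18 \right)} A = \frac{1}{-8 + 18} \left(-2\right) = \frac{1}{10} \left(-2\right) = - \frac{1}{5}$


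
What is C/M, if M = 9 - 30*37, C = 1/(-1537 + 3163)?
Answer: -1/1790226 ≈ -5.5859e-7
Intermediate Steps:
C = 1/1626 ≈ 0.00061501
M = -1101 (M = 9 - 1110 = -1101)
C/M = (1/1626)/(-1101) = (1/1626)*(-1/1101) = -1/1790226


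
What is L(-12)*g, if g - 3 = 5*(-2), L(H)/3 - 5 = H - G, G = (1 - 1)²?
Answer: 147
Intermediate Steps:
G = 0 (G = 0² = 0)
L(H) = 15 + 3*H (L(H) = 15 + 3*(H - 1*0) = 15 + 3*(H + 0) = 15 + 3*H)
g = -7 (g = 3 + 5*(-2) = 3 - 10 = -7)
L(-12)*g = (15 + 3*(-12))*(-7) = (15 - 36)*(-7) = -21*(-7) = 147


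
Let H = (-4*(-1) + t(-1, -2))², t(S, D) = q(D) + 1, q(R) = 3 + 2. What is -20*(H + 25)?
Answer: -2500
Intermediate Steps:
q(R) = 5
t(S, D) = 6 (t(S, D) = 5 + 1 = 6)
H = 100 (H = (-4*(-1) + 6)² = (4 + 6)² = 10² = 100)
-20*(H + 25) = -20*(100 + 25) = -20*125 = -2500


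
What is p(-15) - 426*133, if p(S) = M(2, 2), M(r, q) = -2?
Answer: -56660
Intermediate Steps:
p(S) = -2
p(-15) - 426*133 = -2 - 426*133 = -2 - 56658 = -56660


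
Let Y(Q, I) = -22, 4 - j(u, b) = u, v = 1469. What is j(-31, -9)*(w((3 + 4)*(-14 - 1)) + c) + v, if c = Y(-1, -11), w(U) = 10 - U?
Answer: 4724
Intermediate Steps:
j(u, b) = 4 - u
c = -22
j(-31, -9)*(w((3 + 4)*(-14 - 1)) + c) + v = (4 - 1*(-31))*((10 - (3 + 4)*(-14 - 1)) - 22) + 1469 = (4 + 31)*((10 - 7*(-15)) - 22) + 1469 = 35*((10 - 1*(-105)) - 22) + 1469 = 35*((10 + 105) - 22) + 1469 = 35*(115 - 22) + 1469 = 35*93 + 1469 = 3255 + 1469 = 4724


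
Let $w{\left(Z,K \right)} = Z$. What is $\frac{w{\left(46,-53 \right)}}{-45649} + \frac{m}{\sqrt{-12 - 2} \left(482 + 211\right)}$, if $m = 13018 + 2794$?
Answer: $- \frac{46}{45649} - \frac{7906 i \sqrt{14}}{4851} \approx -0.0010077 - 6.098 i$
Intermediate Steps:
$m = 15812$
$\frac{w{\left(46,-53 \right)}}{-45649} + \frac{m}{\sqrt{-12 - 2} \left(482 + 211\right)} = \frac{46}{-45649} + \frac{15812}{\sqrt{-12 - 2} \left(482 + 211\right)} = 46 \left(- \frac{1}{45649}\right) + \frac{15812}{\sqrt{-14} \cdot 693} = - \frac{46}{45649} + \frac{15812}{i \sqrt{14} \cdot 693} = - \frac{46}{45649} + \frac{15812}{693 i \sqrt{14}} = - \frac{46}{45649} + 15812 \left(- \frac{i \sqrt{14}}{9702}\right) = - \frac{46}{45649} - \frac{7906 i \sqrt{14}}{4851}$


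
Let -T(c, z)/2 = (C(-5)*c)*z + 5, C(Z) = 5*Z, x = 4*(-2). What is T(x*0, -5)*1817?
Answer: -18170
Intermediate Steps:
x = -8
T(c, z) = -10 + 50*c*z (T(c, z) = -2*(((5*(-5))*c)*z + 5) = -2*((-25*c)*z + 5) = -2*(-25*c*z + 5) = -2*(5 - 25*c*z) = -10 + 50*c*z)
T(x*0, -5)*1817 = (-10 + 50*(-8*0)*(-5))*1817 = (-10 + 50*0*(-5))*1817 = (-10 + 0)*1817 = -10*1817 = -18170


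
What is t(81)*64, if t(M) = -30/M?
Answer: -640/27 ≈ -23.704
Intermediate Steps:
t(81)*64 = -30/81*64 = -30*1/81*64 = -10/27*64 = -640/27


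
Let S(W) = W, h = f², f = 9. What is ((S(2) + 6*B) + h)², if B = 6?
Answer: 14161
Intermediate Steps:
h = 81 (h = 9² = 81)
((S(2) + 6*B) + h)² = ((2 + 6*6) + 81)² = ((2 + 36) + 81)² = (38 + 81)² = 119² = 14161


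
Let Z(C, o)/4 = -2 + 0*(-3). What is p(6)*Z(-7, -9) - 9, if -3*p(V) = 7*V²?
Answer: 663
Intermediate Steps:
Z(C, o) = -8 (Z(C, o) = 4*(-2 + 0*(-3)) = 4*(-2 + 0) = 4*(-2) = -8)
p(V) = -7*V²/3
p(6)*Z(-7, -9) - 9 = -7/3*6²*(-8) - 9 = -7/3*36*(-8) - 9 = -84*(-8) - 9 = 672 - 9 = 663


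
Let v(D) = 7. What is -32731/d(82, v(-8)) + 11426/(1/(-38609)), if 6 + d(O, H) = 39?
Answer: -14557865053/33 ≈ -4.4115e+8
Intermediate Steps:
d(O, H) = 33 (d(O, H) = -6 + 39 = 33)
-32731/d(82, v(-8)) + 11426/(1/(-38609)) = -32731/33 + 11426/(1/(-38609)) = -32731*1/33 + 11426/(-1/38609) = -32731/33 + 11426*(-38609) = -32731/33 - 441146434 = -14557865053/33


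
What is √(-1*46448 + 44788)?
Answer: 2*I*√415 ≈ 40.743*I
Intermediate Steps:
√(-1*46448 + 44788) = √(-46448 + 44788) = √(-1660) = 2*I*√415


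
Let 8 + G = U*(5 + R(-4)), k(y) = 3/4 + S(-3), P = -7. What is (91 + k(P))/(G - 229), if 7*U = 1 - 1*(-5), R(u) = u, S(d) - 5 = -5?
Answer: -2569/6612 ≈ -0.38854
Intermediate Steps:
S(d) = 0 (S(d) = 5 - 5 = 0)
U = 6/7 (U = (1 - 1*(-5))/7 = (1 + 5)/7 = (⅐)*6 = 6/7 ≈ 0.85714)
k(y) = ¾ (k(y) = 3/4 + 0 = 3*(¼) + 0 = ¾ + 0 = ¾)
G = -50/7 (G = -8 + 6*(5 - 4)/7 = -8 + (6/7)*1 = -8 + 6/7 = -50/7 ≈ -7.1429)
(91 + k(P))/(G - 229) = (91 + ¾)/(-50/7 - 229) = 367/(4*(-1653/7)) = (367/4)*(-7/1653) = -2569/6612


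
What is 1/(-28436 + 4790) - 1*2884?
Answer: -68195065/23646 ≈ -2884.0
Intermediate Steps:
1/(-28436 + 4790) - 1*2884 = 1/(-23646) - 2884 = -1/23646 - 2884 = -68195065/23646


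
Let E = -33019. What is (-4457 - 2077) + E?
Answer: -39553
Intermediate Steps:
(-4457 - 2077) + E = (-4457 - 2077) - 33019 = -6534 - 33019 = -39553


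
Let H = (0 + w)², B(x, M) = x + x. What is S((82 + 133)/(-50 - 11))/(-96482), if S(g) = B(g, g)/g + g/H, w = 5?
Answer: -567/29427010 ≈ -1.9268e-5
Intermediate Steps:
B(x, M) = 2*x
H = 25 (H = (0 + 5)² = 5² = 25)
S(g) = 2 + g/25 (S(g) = (2*g)/g + g/25 = 2 + g*(1/25) = 2 + g/25)
S((82 + 133)/(-50 - 11))/(-96482) = (2 + ((82 + 133)/(-50 - 11))/25)/(-96482) = (2 + (215/(-61))/25)*(-1/96482) = (2 + (215*(-1/61))/25)*(-1/96482) = (2 + (1/25)*(-215/61))*(-1/96482) = (2 - 43/305)*(-1/96482) = (567/305)*(-1/96482) = -567/29427010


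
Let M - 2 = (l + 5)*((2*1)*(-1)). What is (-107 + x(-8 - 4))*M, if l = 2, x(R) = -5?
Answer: 1344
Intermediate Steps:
M = -12 (M = 2 + (2 + 5)*((2*1)*(-1)) = 2 + 7*(2*(-1)) = 2 + 7*(-2) = 2 - 14 = -12)
(-107 + x(-8 - 4))*M = (-107 - 5)*(-12) = -112*(-12) = 1344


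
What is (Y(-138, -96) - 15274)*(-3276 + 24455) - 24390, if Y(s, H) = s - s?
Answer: -323512436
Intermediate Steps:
Y(s, H) = 0
(Y(-138, -96) - 15274)*(-3276 + 24455) - 24390 = (0 - 15274)*(-3276 + 24455) - 24390 = -15274*21179 - 24390 = -323488046 - 24390 = -323512436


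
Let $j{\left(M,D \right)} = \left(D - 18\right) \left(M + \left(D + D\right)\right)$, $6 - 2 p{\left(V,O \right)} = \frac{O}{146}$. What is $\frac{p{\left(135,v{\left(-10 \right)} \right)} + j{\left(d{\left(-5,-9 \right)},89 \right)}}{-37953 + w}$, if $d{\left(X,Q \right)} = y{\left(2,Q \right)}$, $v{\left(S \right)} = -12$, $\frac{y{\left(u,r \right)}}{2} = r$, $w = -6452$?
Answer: $- \frac{9994}{39055} \approx -0.2559$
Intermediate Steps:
$y{\left(u,r \right)} = 2 r$
$d{\left(X,Q \right)} = 2 Q$
$p{\left(V,O \right)} = 3 - \frac{O}{292}$ ($p{\left(V,O \right)} = 3 - \frac{O \frac{1}{146}}{2} = 3 - \frac{\frac{1}{146} O}{2} = 3 - \frac{O}{292}$)
$j{\left(M,D \right)} = \left(-18 + D\right) \left(M + 2 D\right)$
$\frac{p{\left(135,v{\left(-10 \right)} \right)} + j{\left(d{\left(-5,-9 \right)},89 \right)}}{-37953 + w} = \frac{\left(3 - - \frac{3}{73}\right) + \left(\left(-36\right) 89 - 18 \cdot 2 \left(-9\right) + 2 \cdot 89^{2} + 89 \cdot 2 \left(-9\right)\right)}{-37953 - 6452} = \frac{\left(3 + \frac{3}{73}\right) + \left(-3204 - -324 + 2 \cdot 7921 + 89 \left(-18\right)\right)}{-44405} = \left(\frac{222}{73} + \left(-3204 + 324 + 15842 - 1602\right)\right) \left(- \frac{1}{44405}\right) = \left(\frac{222}{73} + 11360\right) \left(- \frac{1}{44405}\right) = \frac{829502}{73} \left(- \frac{1}{44405}\right) = - \frac{9994}{39055}$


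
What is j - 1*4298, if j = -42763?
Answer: -47061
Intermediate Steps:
j - 1*4298 = -42763 - 1*4298 = -42763 - 4298 = -47061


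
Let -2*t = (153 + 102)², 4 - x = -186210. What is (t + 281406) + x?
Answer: 870215/2 ≈ 4.3511e+5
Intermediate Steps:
x = 186214 (x = 4 - 1*(-186210) = 4 + 186210 = 186214)
t = -65025/2 (t = -(153 + 102)²/2 = -½*255² = -½*65025 = -65025/2 ≈ -32513.)
(t + 281406) + x = (-65025/2 + 281406) + 186214 = 497787/2 + 186214 = 870215/2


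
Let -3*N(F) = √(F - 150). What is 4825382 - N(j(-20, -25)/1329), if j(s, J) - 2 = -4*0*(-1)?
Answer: 4825382 + 2*I*√66233373/3987 ≈ 4.8254e+6 + 4.0825*I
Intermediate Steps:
j(s, J) = 2 (j(s, J) = 2 - 4*0*(-1) = 2 + 0*(-1) = 2 + 0 = 2)
N(F) = -√(-150 + F)/3 (N(F) = -√(F - 150)/3 = -√(-150 + F)/3)
4825382 - N(j(-20, -25)/1329) = 4825382 - (-1)*√(-150 + 2/1329)/3 = 4825382 - (-1)*√(-199348/1329)/3 = 4825382 - (-1)*2*I*√66233373/1329/3 = 4825382 - (-2)*I*√66233373/3987 = 4825382 + 2*I*√66233373/3987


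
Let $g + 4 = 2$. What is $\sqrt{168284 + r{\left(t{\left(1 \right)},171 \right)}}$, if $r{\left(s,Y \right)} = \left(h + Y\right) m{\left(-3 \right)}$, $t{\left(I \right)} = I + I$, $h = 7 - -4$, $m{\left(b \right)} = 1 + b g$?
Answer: $\sqrt{169558} \approx 411.77$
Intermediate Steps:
$g = -2$ ($g = -4 + 2 = -2$)
$m{\left(b \right)} = 1 - 2 b$ ($m{\left(b \right)} = 1 + b \left(-2\right) = 1 - 2 b$)
$h = 11$ ($h = 7 + 4 = 11$)
$t{\left(I \right)} = 2 I$
$r{\left(s,Y \right)} = 77 + 7 Y$ ($r{\left(s,Y \right)} = \left(11 + Y\right) \left(1 - -6\right) = \left(11 + Y\right) \left(1 + 6\right) = \left(11 + Y\right) 7 = 77 + 7 Y$)
$\sqrt{168284 + r{\left(t{\left(1 \right)},171 \right)}} = \sqrt{168284 + \left(77 + 7 \cdot 171\right)} = \sqrt{168284 + \left(77 + 1197\right)} = \sqrt{168284 + 1274} = \sqrt{169558}$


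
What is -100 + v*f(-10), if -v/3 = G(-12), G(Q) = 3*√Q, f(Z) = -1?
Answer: -100 + 18*I*√3 ≈ -100.0 + 31.177*I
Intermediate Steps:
v = -18*I*√3 (v = -9*√(-12) = -9*2*I*√3 = -18*I*√3 ≈ -31.177*I)
-100 + v*f(-10) = -100 - 18*I*√3*(-1) = -100 + 18*I*√3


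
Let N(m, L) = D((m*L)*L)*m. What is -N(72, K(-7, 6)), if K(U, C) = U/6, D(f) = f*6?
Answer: -42336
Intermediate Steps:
D(f) = 6*f
K(U, C) = U/6 (K(U, C) = U*(⅙) = U/6)
N(m, L) = 6*L²*m² (N(m, L) = (6*((m*L)*L))*m = (6*((L*m)*L))*m = (6*(m*L²))*m = (6*m*L²)*m = 6*L²*m²)
-N(72, K(-7, 6)) = -6*((⅙)*(-7))²*72² = -6*(-7/6)²*5184 = -6*49*5184/36 = -1*42336 = -42336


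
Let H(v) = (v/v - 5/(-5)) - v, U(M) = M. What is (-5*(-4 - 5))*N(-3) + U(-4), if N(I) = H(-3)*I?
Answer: -679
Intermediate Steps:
H(v) = 2 - v (H(v) = (1 - 5*(-⅕)) - v = (1 + 1) - v = 2 - v)
N(I) = 5*I (N(I) = (2 - 1*(-3))*I = (2 + 3)*I = 5*I)
(-5*(-4 - 5))*N(-3) + U(-4) = (-5*(-4 - 5))*(5*(-3)) - 4 = -5*(-9)*(-15) - 4 = 45*(-15) - 4 = -675 - 4 = -679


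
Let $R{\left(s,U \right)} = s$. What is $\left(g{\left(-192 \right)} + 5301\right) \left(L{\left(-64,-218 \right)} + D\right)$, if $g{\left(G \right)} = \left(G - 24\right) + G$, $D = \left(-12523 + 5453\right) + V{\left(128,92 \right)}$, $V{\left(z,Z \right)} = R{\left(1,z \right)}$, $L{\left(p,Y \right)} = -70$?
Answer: $-34931127$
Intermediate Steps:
$V{\left(z,Z \right)} = 1$
$D = -7069$ ($D = \left(-12523 + 5453\right) + 1 = -7070 + 1 = -7069$)
$g{\left(G \right)} = -24 + 2 G$ ($g{\left(G \right)} = \left(-24 + G\right) + G = -24 + 2 G$)
$\left(g{\left(-192 \right)} + 5301\right) \left(L{\left(-64,-218 \right)} + D\right) = \left(\left(-24 + 2 \left(-192\right)\right) + 5301\right) \left(-70 - 7069\right) = \left(\left(-24 - 384\right) + 5301\right) \left(-7139\right) = \left(-408 + 5301\right) \left(-7139\right) = 4893 \left(-7139\right) = -34931127$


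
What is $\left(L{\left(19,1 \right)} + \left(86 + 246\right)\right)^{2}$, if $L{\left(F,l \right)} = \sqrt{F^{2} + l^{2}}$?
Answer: $\left(332 + \sqrt{362}\right)^{2} \approx 1.2322 \cdot 10^{5}$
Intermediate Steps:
$\left(L{\left(19,1 \right)} + \left(86 + 246\right)\right)^{2} = \left(\sqrt{19^{2} + 1^{2}} + \left(86 + 246\right)\right)^{2} = \left(\sqrt{361 + 1} + 332\right)^{2} = \left(\sqrt{362} + 332\right)^{2} = \left(332 + \sqrt{362}\right)^{2}$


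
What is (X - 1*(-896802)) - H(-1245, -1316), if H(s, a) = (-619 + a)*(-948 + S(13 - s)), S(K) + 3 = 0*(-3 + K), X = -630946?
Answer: -1574329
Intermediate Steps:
S(K) = -3 (S(K) = -3 + 0*(-3 + K) = -3 + 0 = -3)
H(s, a) = 588669 - 951*a (H(s, a) = (-619 + a)*(-948 - 3) = (-619 + a)*(-951) = 588669 - 951*a)
(X - 1*(-896802)) - H(-1245, -1316) = (-630946 - 1*(-896802)) - (588669 - 951*(-1316)) = (-630946 + 896802) - (588669 + 1251516) = 265856 - 1*1840185 = 265856 - 1840185 = -1574329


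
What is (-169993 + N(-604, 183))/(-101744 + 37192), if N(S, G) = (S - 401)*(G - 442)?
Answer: -45151/32276 ≈ -1.3989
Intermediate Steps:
N(S, G) = (-442 + G)*(-401 + S) (N(S, G) = (-401 + S)*(-442 + G) = (-442 + G)*(-401 + S))
(-169993 + N(-604, 183))/(-101744 + 37192) = (-169993 + (177242 - 442*(-604) - 401*183 + 183*(-604)))/(-101744 + 37192) = (-169993 + (177242 + 266968 - 73383 - 110532))/(-64552) = (-169993 + 260295)*(-1/64552) = 90302*(-1/64552) = -45151/32276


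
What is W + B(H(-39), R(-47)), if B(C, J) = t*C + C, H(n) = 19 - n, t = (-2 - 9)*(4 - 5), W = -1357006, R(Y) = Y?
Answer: -1356310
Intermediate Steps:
t = 11 (t = -11*(-1) = 11)
B(C, J) = 12*C (B(C, J) = 11*C + C = 12*C)
W + B(H(-39), R(-47)) = -1357006 + 12*(19 - 1*(-39)) = -1357006 + 12*(19 + 39) = -1357006 + 12*58 = -1357006 + 696 = -1356310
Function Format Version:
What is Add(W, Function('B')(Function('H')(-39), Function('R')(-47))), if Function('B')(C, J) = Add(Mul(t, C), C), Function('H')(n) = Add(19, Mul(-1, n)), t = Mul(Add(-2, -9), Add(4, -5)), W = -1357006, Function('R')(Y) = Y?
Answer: -1356310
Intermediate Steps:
t = 11 (t = Mul(-11, -1) = 11)
Function('B')(C, J) = Mul(12, C) (Function('B')(C, J) = Add(Mul(11, C), C) = Mul(12, C))
Add(W, Function('B')(Function('H')(-39), Function('R')(-47))) = Add(-1357006, Mul(12, Add(19, Mul(-1, -39)))) = Add(-1357006, Mul(12, Add(19, 39))) = Add(-1357006, Mul(12, 58)) = Add(-1357006, 696) = -1356310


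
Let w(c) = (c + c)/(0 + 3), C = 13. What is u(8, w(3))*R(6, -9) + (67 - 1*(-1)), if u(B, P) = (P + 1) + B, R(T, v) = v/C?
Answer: 785/13 ≈ 60.385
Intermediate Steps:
w(c) = 2*c/3 (w(c) = (2*c)/3 = (2*c)*(⅓) = 2*c/3)
R(T, v) = v/13
u(B, P) = 1 + B + P (u(B, P) = (1 + P) + B = 1 + B + P)
u(8, w(3))*R(6, -9) + (67 - 1*(-1)) = (1 + 8 + (⅔)*3)*((1/13)*(-9)) + (67 - 1*(-1)) = (1 + 8 + 2)*(-9/13) + (67 + 1) = 11*(-9/13) + 68 = -99/13 + 68 = 785/13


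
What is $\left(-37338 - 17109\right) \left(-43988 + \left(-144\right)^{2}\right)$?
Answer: $1266001644$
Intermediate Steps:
$\left(-37338 - 17109\right) \left(-43988 + \left(-144\right)^{2}\right) = - 54447 \left(-43988 + 20736\right) = \left(-54447\right) \left(-23252\right) = 1266001644$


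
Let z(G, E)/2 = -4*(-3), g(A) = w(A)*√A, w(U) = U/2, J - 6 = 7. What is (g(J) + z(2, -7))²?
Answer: 4501/4 + 312*√13 ≈ 2250.2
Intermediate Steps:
J = 13 (J = 6 + 7 = 13)
w(U) = U/2 (w(U) = U*(½) = U/2)
g(A) = A^(3/2)/2 (g(A) = (A/2)*√A = A^(3/2)/2)
z(G, E) = 24 (z(G, E) = 2*(-4*(-3)) = 2*12 = 24)
(g(J) + z(2, -7))² = (13^(3/2)/2 + 24)² = ((13*√13)/2 + 24)² = (13*√13/2 + 24)² = (24 + 13*√13/2)²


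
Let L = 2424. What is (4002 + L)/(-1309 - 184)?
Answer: -6426/1493 ≈ -4.3041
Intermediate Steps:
(4002 + L)/(-1309 - 184) = (4002 + 2424)/(-1309 - 184) = 6426/(-1493) = 6426*(-1/1493) = -6426/1493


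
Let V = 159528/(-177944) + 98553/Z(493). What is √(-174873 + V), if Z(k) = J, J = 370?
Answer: I*√11826416183880460110/8229910 ≈ 417.86*I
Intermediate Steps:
Z(k) = 370
V = 2184736209/8229910 (V = 159528/(-177944) + 98553/370 = 159528*(-1/177944) + 98553*(1/370) = -19941/22243 + 98553/370 = 2184736209/8229910 ≈ 265.46)
√(-174873 + V) = √(-174873 + 2184736209/8229910) = √(-1437004315221/8229910) = I*√11826416183880460110/8229910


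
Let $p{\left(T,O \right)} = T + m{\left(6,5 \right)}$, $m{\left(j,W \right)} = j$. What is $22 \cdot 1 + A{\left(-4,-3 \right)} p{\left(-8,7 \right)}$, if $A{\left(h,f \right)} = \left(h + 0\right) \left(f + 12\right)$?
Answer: $94$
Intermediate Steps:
$p{\left(T,O \right)} = 6 + T$ ($p{\left(T,O \right)} = T + 6 = 6 + T$)
$A{\left(h,f \right)} = h \left(12 + f\right)$
$22 \cdot 1 + A{\left(-4,-3 \right)} p{\left(-8,7 \right)} = 22 \cdot 1 + - 4 \left(12 - 3\right) \left(6 - 8\right) = 22 + \left(-4\right) 9 \left(-2\right) = 22 - -72 = 22 + 72 = 94$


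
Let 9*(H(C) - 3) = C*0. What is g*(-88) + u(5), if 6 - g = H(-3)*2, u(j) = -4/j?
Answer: -4/5 ≈ -0.80000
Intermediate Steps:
H(C) = 3 (H(C) = 3 + (C*0)/9 = 3 + (1/9)*0 = 3 + 0 = 3)
g = 0 (g = 6 - 3*2 = 6 - 1*6 = 6 - 6 = 0)
g*(-88) + u(5) = 0*(-88) - 4/5 = 0 - 4*1/5 = 0 - 4/5 = -4/5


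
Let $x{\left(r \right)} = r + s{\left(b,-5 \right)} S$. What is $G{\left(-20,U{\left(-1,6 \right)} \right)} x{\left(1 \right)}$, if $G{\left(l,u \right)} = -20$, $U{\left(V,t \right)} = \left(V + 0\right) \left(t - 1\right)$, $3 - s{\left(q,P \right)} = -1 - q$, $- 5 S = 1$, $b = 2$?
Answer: $4$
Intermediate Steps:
$S = - \frac{1}{5}$ ($S = \left(- \frac{1}{5}\right) 1 = - \frac{1}{5} \approx -0.2$)
$s{\left(q,P \right)} = 4 + q$ ($s{\left(q,P \right)} = 3 - \left(-1 - q\right) = 3 + \left(1 + q\right) = 4 + q$)
$U{\left(V,t \right)} = V \left(-1 + t\right)$
$x{\left(r \right)} = - \frac{6}{5} + r$ ($x{\left(r \right)} = r + \left(4 + 2\right) \left(- \frac{1}{5}\right) = r + 6 \left(- \frac{1}{5}\right) = r - \frac{6}{5} = - \frac{6}{5} + r$)
$G{\left(-20,U{\left(-1,6 \right)} \right)} x{\left(1 \right)} = - 20 \left(- \frac{6}{5} + 1\right) = \left(-20\right) \left(- \frac{1}{5}\right) = 4$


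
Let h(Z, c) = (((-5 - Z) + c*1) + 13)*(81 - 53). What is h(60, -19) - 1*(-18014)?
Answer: 16026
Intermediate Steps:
h(Z, c) = 224 - 28*Z + 28*c (h(Z, c) = (((-5 - Z) + c) + 13)*28 = ((-5 + c - Z) + 13)*28 = (8 + c - Z)*28 = 224 - 28*Z + 28*c)
h(60, -19) - 1*(-18014) = (224 - 28*60 + 28*(-19)) - 1*(-18014) = (224 - 1680 - 532) + 18014 = -1988 + 18014 = 16026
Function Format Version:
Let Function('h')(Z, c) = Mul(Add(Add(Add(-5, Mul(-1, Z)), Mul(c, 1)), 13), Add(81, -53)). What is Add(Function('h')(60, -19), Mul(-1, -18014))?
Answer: 16026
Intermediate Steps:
Function('h')(Z, c) = Add(224, Mul(-28, Z), Mul(28, c)) (Function('h')(Z, c) = Mul(Add(Add(Add(-5, Mul(-1, Z)), c), 13), 28) = Mul(Add(Add(-5, c, Mul(-1, Z)), 13), 28) = Mul(Add(8, c, Mul(-1, Z)), 28) = Add(224, Mul(-28, Z), Mul(28, c)))
Add(Function('h')(60, -19), Mul(-1, -18014)) = Add(Add(224, Mul(-28, 60), Mul(28, -19)), Mul(-1, -18014)) = Add(Add(224, -1680, -532), 18014) = Add(-1988, 18014) = 16026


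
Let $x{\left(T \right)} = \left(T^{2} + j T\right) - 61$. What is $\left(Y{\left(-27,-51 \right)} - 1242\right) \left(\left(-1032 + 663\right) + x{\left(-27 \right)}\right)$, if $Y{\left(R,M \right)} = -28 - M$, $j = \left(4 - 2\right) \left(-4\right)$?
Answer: $-627785$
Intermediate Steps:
$j = -8$ ($j = 2 \left(-4\right) = -8$)
$x{\left(T \right)} = -61 + T^{2} - 8 T$ ($x{\left(T \right)} = \left(T^{2} - 8 T\right) - 61 = -61 + T^{2} - 8 T$)
$\left(Y{\left(-27,-51 \right)} - 1242\right) \left(\left(-1032 + 663\right) + x{\left(-27 \right)}\right) = \left(\left(-28 - -51\right) - 1242\right) \left(\left(-1032 + 663\right) - \left(-155 - 729\right)\right) = \left(\left(-28 + 51\right) - 1242\right) \left(-369 + \left(-61 + 729 + 216\right)\right) = \left(23 - 1242\right) \left(-369 + 884\right) = \left(-1219\right) 515 = -627785$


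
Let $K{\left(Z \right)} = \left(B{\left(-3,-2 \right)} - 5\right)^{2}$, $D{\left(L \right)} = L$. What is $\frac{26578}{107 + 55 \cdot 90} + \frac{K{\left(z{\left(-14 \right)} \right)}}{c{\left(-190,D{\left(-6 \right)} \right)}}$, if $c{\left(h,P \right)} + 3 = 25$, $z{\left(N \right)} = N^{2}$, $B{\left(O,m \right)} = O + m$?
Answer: $\frac{545208}{55627} \approx 9.8011$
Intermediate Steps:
$c{\left(h,P \right)} = 22$ ($c{\left(h,P \right)} = -3 + 25 = 22$)
$K{\left(Z \right)} = 100$ ($K{\left(Z \right)} = \left(\left(-3 - 2\right) - 5\right)^{2} = \left(-5 - 5\right)^{2} = \left(-10\right)^{2} = 100$)
$\frac{26578}{107 + 55 \cdot 90} + \frac{K{\left(z{\left(-14 \right)} \right)}}{c{\left(-190,D{\left(-6 \right)} \right)}} = \frac{26578}{107 + 55 \cdot 90} + \frac{100}{22} = \frac{26578}{107 + 4950} + 100 \cdot \frac{1}{22} = \frac{26578}{5057} + \frac{50}{11} = \frac{545208}{55627}$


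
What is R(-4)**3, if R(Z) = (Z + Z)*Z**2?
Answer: -2097152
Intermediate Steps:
R(Z) = 2*Z**3 (R(Z) = (2*Z)*Z**2 = 2*Z**3)
R(-4)**3 = (2*(-4)**3)**3 = (2*(-64))**3 = (-128)**3 = -2097152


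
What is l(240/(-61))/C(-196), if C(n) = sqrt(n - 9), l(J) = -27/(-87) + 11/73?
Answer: -976*I*sqrt(205)/433985 ≈ -0.0322*I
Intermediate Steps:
l(J) = 976/2117 (l(J) = -27*(-1/87) + 11*(1/73) = 9/29 + 11/73 = 976/2117)
C(n) = sqrt(-9 + n)
l(240/(-61))/C(-196) = 976/(2117*(sqrt(-9 - 196))) = 976/(2117*(sqrt(-205))) = 976/(2117*((I*sqrt(205)))) = 976*(-I*sqrt(205)/205)/2117 = -976*I*sqrt(205)/433985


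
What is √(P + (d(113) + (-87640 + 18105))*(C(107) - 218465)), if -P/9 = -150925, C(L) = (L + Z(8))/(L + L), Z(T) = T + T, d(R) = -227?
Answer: √174504210367254/107 ≈ 1.2346e+5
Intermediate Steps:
Z(T) = 2*T
C(L) = (16 + L)/(2*L) (C(L) = (L + 2*8)/(L + L) = (L + 16)/((2*L)) = (16 + L)*(1/(2*L)) = (16 + L)/(2*L))
P = 1358325 (P = -9*(-150925) = 1358325)
√(P + (d(113) + (-87640 + 18105))*(C(107) - 218465)) = √(1358325 + (-227 + (-87640 + 18105))*((½)*(16 + 107)/107 - 218465)) = √(1358325 + (-227 - 69535)*((½)*(1/107)*123 - 218465)) = √(1358325 - 69762*(123/214 - 218465)) = √(1358325 - 69762*(-46751387/214)) = √(1358325 + 1630735129947/107) = √(1630880470722/107) = √174504210367254/107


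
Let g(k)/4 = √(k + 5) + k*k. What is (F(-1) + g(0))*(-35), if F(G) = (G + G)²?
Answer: -140 - 140*√5 ≈ -453.05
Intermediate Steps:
g(k) = 4*k² + 4*√(5 + k) (g(k) = 4*(√(k + 5) + k*k) = 4*(√(5 + k) + k²) = 4*(k² + √(5 + k)) = 4*k² + 4*√(5 + k))
F(G) = 4*G² (F(G) = (2*G)² = 4*G²)
(F(-1) + g(0))*(-35) = (4*(-1)² + (4*0² + 4*√(5 + 0)))*(-35) = (4*1 + (4*0 + 4*√5))*(-35) = (4 + (0 + 4*√5))*(-35) = (4 + 4*√5)*(-35) = -140 - 140*√5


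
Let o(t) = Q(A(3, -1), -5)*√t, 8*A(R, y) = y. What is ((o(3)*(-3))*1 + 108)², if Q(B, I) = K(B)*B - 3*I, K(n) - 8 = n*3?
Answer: 69597171/4096 - 72819*√3/8 ≈ 1225.7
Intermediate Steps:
K(n) = 8 + 3*n (K(n) = 8 + n*3 = 8 + 3*n)
A(R, y) = y/8
Q(B, I) = -3*I + B*(8 + 3*B) (Q(B, I) = (8 + 3*B)*B - 3*I = B*(8 + 3*B) - 3*I = -3*I + B*(8 + 3*B))
o(t) = 899*√t/64 (o(t) = (-3*(-5) + ((⅛)*(-1))*(8 + 3*((⅛)*(-1))))*√t = (15 - (8 + 3*(-⅛))/8)*√t = (15 - (8 - 3/8)/8)*√t = (15 - ⅛*61/8)*√t = (15 - 61/64)*√t = 899*√t/64)
((o(3)*(-3))*1 + 108)² = (((899*√3/64)*(-3))*1 + 108)² = (-2697*√3/64*1 + 108)² = (-2697*√3/64 + 108)² = (108 - 2697*√3/64)²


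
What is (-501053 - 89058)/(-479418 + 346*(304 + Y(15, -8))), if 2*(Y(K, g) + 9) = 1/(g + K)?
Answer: 4130777/2641263 ≈ 1.5639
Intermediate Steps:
Y(K, g) = -9 + 1/(2*(K + g)) (Y(K, g) = -9 + 1/(2*(g + K)) = -9 + 1/(2*(K + g)))
(-501053 - 89058)/(-479418 + 346*(304 + Y(15, -8))) = (-501053 - 89058)/(-479418 + 346*(304 + (½ - 9*15 - 9*(-8))/(15 - 8))) = -590111/(-479418 + 346*(304 + (½ - 135 + 72)/7)) = -590111/(-479418 + 346*(304 + (⅐)*(-125/2))) = -590111/(-479418 + 346*(304 - 125/14)) = -590111/(-479418 + 346*(4131/14)) = -590111/(-479418 + 714663/7) = -590111/(-2641263/7) = -590111*(-7/2641263) = 4130777/2641263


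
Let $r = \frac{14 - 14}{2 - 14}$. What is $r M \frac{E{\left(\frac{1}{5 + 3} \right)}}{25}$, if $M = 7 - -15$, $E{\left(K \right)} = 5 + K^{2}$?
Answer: $0$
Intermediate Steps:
$M = 22$ ($M = 7 + 15 = 22$)
$r = 0$ ($r = \frac{0}{-12} = 0 \left(- \frac{1}{12}\right) = 0$)
$r M \frac{E{\left(\frac{1}{5 + 3} \right)}}{25} = 0 \cdot 22 \frac{5 + \left(\frac{1}{5 + 3}\right)^{2}}{25} = 0 \left(5 + \left(\frac{1}{8}\right)^{2}\right) \frac{1}{25} = 0 \left(5 + \frac{1}{64}\right) \frac{1}{25} = 0 \cdot \frac{321}{64} \cdot \frac{1}{25} = 0 \cdot \frac{321}{1600} = 0$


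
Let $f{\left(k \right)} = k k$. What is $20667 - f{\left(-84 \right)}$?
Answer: $13611$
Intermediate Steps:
$f{\left(k \right)} = k^{2}$
$20667 - f{\left(-84 \right)} = 20667 - \left(-84\right)^{2} = 20667 - 7056 = 13611$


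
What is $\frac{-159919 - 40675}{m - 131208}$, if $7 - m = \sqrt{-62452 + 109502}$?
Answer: $\frac{26318133394}{17213655351} - \frac{1002970 \sqrt{1882}}{17213655351} \approx 1.5264$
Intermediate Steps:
$m = 7 - 5 \sqrt{1882}$ ($m = 7 - \sqrt{-62452 + 109502} = 7 - \sqrt{47050} = 7 - 5 \sqrt{1882} \approx -209.91$)
$\frac{-159919 - 40675}{m - 131208} = \frac{-159919 - 40675}{\left(7 - 5 \sqrt{1882}\right) - 131208} = - \frac{200594}{-131201 - 5 \sqrt{1882}}$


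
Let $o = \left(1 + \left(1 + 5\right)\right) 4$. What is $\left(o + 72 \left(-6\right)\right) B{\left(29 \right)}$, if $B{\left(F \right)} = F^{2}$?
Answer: $-339764$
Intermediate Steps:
$o = 28$ ($o = \left(1 + 6\right) 4 = 7 \cdot 4 = 28$)
$\left(o + 72 \left(-6\right)\right) B{\left(29 \right)} = \left(28 + 72 \left(-6\right)\right) 29^{2} = \left(28 - 432\right) 841 = \left(-404\right) 841 = -339764$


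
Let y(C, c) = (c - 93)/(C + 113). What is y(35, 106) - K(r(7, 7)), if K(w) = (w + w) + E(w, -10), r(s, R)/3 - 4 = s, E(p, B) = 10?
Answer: -11235/148 ≈ -75.912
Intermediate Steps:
r(s, R) = 12 + 3*s
y(C, c) = (-93 + c)/(113 + C)
K(w) = 10 + 2*w (K(w) = (w + w) + 10 = 2*w + 10 = 10 + 2*w)
y(35, 106) - K(r(7, 7)) = (-93 + 106)/(113 + 35) - (10 + 2*(12 + 3*7)) = 13/148 - (10 + 2*(12 + 21)) = (1/148)*13 - (10 + 2*33) = 13/148 - (10 + 66) = 13/148 - 1*76 = 13/148 - 76 = -11235/148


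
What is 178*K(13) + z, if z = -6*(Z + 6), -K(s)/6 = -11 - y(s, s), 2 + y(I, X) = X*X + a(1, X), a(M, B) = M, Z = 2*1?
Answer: 191124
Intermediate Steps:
Z = 2
y(I, X) = -1 + X**2 (y(I, X) = -2 + (X*X + 1) = -2 + (X**2 + 1) = -2 + (1 + X**2) = -1 + X**2)
K(s) = 60 + 6*s**2 (K(s) = -6*(-11 - (-1 + s**2)) = -6*(-11 + (1 - s**2)) = -6*(-10 - s**2) = 60 + 6*s**2)
z = -48 (z = -6*(2 + 6) = -6*8 = -48)
178*K(13) + z = 178*(60 + 6*13**2) - 48 = 178*(60 + 6*169) - 48 = 178*(60 + 1014) - 48 = 178*1074 - 48 = 191172 - 48 = 191124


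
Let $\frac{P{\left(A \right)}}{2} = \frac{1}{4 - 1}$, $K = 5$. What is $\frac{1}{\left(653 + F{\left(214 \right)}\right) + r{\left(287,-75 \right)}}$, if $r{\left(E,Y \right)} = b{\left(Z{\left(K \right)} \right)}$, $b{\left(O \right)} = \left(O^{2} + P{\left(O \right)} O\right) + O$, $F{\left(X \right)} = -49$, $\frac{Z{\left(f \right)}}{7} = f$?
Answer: $\frac{3}{5662} \approx 0.00052985$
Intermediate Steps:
$Z{\left(f \right)} = 7 f$
$P{\left(A \right)} = \frac{2}{3}$ ($P{\left(A \right)} = \frac{2}{4 - 1} = \frac{2}{3}$)
$b{\left(O \right)} = O^{2} + \frac{5 O}{3}$ ($b{\left(O \right)} = \left(O^{2} + \frac{2 O}{3}\right) + O = O^{2} + \frac{5 O}{3}$)
$r{\left(E,Y \right)} = \frac{3850}{3}$ ($r{\left(E,Y \right)} = \frac{7 \cdot 5 \left(5 + 3 \cdot 7 \cdot 5\right)}{3} = \frac{1}{3} \cdot 35 \left(5 + 3 \cdot 35\right) = \frac{1}{3} \cdot 35 \left(5 + 105\right) = \frac{1}{3} \cdot 35 \cdot 110 = \frac{3850}{3}$)
$\frac{1}{\left(653 + F{\left(214 \right)}\right) + r{\left(287,-75 \right)}} = \frac{1}{\left(653 - 49\right) + \frac{3850}{3}} = \frac{1}{604 + \frac{3850}{3}} = \frac{1}{\frac{5662}{3}} = \frac{3}{5662}$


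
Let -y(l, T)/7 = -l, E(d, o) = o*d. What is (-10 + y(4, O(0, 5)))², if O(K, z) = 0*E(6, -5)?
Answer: 324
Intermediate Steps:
E(d, o) = d*o
O(K, z) = 0 (O(K, z) = 0*(6*(-5)) = 0*(-30) = 0)
y(l, T) = 7*l (y(l, T) = -(-7)*l = 7*l)
(-10 + y(4, O(0, 5)))² = (-10 + 7*4)² = (-10 + 28)² = 18² = 324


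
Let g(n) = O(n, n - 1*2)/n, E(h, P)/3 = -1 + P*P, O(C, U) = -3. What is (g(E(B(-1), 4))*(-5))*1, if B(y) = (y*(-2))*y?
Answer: ⅓ ≈ 0.33333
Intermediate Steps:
B(y) = -2*y² (B(y) = (-2*y)*y = -2*y²)
E(h, P) = -3 + 3*P² (E(h, P) = 3*(-1 + P*P) = 3*(-1 + P²) = -3 + 3*P²)
g(n) = -3/n
(g(E(B(-1), 4))*(-5))*1 = (-3/(-3 + 3*4²)*(-5))*1 = (-3/(-3 + 3*16)*(-5))*1 = (-3/(-3 + 48)*(-5))*1 = (-3/45*(-5))*1 = (-3*1/45*(-5))*1 = -1/15*(-5)*1 = (⅓)*1 = ⅓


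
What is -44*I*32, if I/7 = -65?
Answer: 640640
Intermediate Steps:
I = -455 (I = 7*(-65) = -455)
-44*I*32 = -44*(-455)*32 = 20020*32 = 640640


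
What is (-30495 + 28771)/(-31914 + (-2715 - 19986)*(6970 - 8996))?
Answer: -431/11490078 ≈ -3.7511e-5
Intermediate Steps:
(-30495 + 28771)/(-31914 + (-2715 - 19986)*(6970 - 8996)) = -1724/(-31914 - 22701*(-2026)) = -1724/(-31914 + 45992226) = -1724/45960312 = -1724*1/45960312 = -431/11490078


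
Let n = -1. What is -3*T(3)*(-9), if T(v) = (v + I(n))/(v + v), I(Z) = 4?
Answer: 63/2 ≈ 31.500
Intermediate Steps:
T(v) = (4 + v)/(2*v) (T(v) = (v + 4)/(v + v) = (4 + v)/((2*v)) = (4 + v)*(1/(2*v)) = (4 + v)/(2*v))
-3*T(3)*(-9) = -3*(4 + 3)/(2*3)*(-9) = -3*7/(2*3)*(-9) = -3*7/6*(-9) = -7/2*(-9) = 63/2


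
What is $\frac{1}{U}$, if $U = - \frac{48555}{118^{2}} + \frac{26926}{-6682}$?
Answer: $- \frac{46520084}{349681067} \approx -0.13304$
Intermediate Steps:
$U = - \frac{349681067}{46520084}$ ($U = - \frac{48555}{13924} + 26926 \left(- \frac{1}{6682}\right) = \left(-48555\right) \frac{1}{13924} - \frac{13463}{3341} = - \frac{48555}{13924} - \frac{13463}{3341} = - \frac{349681067}{46520084} \approx -7.5168$)
$\frac{1}{U} = \frac{1}{- \frac{349681067}{46520084}} = - \frac{46520084}{349681067}$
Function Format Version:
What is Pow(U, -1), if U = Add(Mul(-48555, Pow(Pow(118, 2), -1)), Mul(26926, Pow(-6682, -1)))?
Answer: Rational(-46520084, 349681067) ≈ -0.13304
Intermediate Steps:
U = Rational(-349681067, 46520084) (U = Add(Mul(-48555, Pow(13924, -1)), Mul(26926, Rational(-1, 6682))) = Add(Mul(-48555, Rational(1, 13924)), Rational(-13463, 3341)) = Add(Rational(-48555, 13924), Rational(-13463, 3341)) = Rational(-349681067, 46520084) ≈ -7.5168)
Pow(U, -1) = Pow(Rational(-349681067, 46520084), -1) = Rational(-46520084, 349681067)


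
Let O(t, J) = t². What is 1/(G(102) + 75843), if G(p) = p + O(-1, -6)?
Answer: 1/75946 ≈ 1.3167e-5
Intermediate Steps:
G(p) = 1 + p (G(p) = p + (-1)² = p + 1 = 1 + p)
1/(G(102) + 75843) = 1/((1 + 102) + 75843) = 1/(103 + 75843) = 1/75946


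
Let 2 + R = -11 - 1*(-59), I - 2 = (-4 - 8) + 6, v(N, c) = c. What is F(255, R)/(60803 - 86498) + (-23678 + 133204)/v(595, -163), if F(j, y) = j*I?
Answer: -187606954/279219 ≈ -671.90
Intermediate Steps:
I = -4 (I = 2 + ((-4 - 8) + 6) = 2 + (-12 + 6) = 2 - 6 = -4)
R = 46 (R = -2 + (-11 - 1*(-59)) = -2 + (-11 + 59) = -2 + 48 = 46)
F(j, y) = -4*j (F(j, y) = j*(-4) = -4*j)
F(255, R)/(60803 - 86498) + (-23678 + 133204)/v(595, -163) = (-4*255)/(60803 - 86498) + (-23678 + 133204)/(-163) = -1020/(-25695) + 109526*(-1/163) = -1020*(-1/25695) - 109526/163 = 68/1713 - 109526/163 = -187606954/279219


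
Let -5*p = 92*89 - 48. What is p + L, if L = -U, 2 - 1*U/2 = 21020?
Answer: 40408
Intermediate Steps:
U = -42036 (U = 4 - 2*21020 = 4 - 42040 = -42036)
L = 42036 (L = -1*(-42036) = 42036)
p = -1628 (p = -(92*89 - 48)/5 = -(8188 - 48)/5 = -⅕*8140 = -1628)
p + L = -1628 + 42036 = 40408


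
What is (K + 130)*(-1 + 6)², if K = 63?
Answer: 4825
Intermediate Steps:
(K + 130)*(-1 + 6)² = (63 + 130)*(-1 + 6)² = 193*5² = 193*25 = 4825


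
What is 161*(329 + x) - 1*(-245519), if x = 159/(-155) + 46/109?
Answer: 5041312399/16895 ≈ 2.9839e+5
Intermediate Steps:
x = -10201/16895 (x = 159*(-1/155) + 46*(1/109) = -159/155 + 46/109 = -10201/16895 ≈ -0.60379)
161*(329 + x) - 1*(-245519) = 161*(329 - 10201/16895) - 1*(-245519) = 161*(5548254/16895) + 245519 = 893268894/16895 + 245519 = 5041312399/16895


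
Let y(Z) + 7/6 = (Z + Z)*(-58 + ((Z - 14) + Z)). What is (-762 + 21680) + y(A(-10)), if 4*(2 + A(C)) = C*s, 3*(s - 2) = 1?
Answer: 401225/18 ≈ 22290.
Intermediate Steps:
s = 7/3 (s = 2 + (⅓)*1 = 2 + ⅓ = 7/3 ≈ 2.3333)
A(C) = -2 + 7*C/12 (A(C) = -2 + (C*(7/3))/4 = -2 + (7*C/3)/4 = -2 + 7*C/12)
y(Z) = -7/6 + 2*Z*(-72 + 2*Z) (y(Z) = -7/6 + (Z + Z)*(-58 + ((Z - 14) + Z)) = -7/6 + (2*Z)*(-58 + ((-14 + Z) + Z)) = -7/6 + (2*Z)*(-58 + (-14 + 2*Z)) = -7/6 + (2*Z)*(-72 + 2*Z) = -7/6 + 2*Z*(-72 + 2*Z))
(-762 + 21680) + y(A(-10)) = (-762 + 21680) + (-7/6 - 144*(-2 + (7/12)*(-10)) + 4*(-2 + (7/12)*(-10))²) = 20918 + (-7/6 - 144*(-2 - 35/6) + 4*(-2 - 35/6)²) = 20918 + (-7/6 - 144*(-47/6) + 4*(-47/6)²) = 20918 + (-7/6 + 1128 + 4*(2209/36)) = 20918 + (-7/6 + 1128 + 2209/9) = 20918 + 24701/18 = 401225/18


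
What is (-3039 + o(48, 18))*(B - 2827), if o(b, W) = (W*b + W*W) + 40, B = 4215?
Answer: -2513668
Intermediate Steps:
o(b, W) = 40 + W² + W*b (o(b, W) = (W*b + W²) + 40 = (W² + W*b) + 40 = 40 + W² + W*b)
(-3039 + o(48, 18))*(B - 2827) = (-3039 + (40 + 18² + 18*48))*(4215 - 2827) = (-3039 + (40 + 324 + 864))*1388 = (-3039 + 1228)*1388 = -1811*1388 = -2513668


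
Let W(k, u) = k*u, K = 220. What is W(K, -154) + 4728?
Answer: -29152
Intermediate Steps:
W(K, -154) + 4728 = 220*(-154) + 4728 = -33880 + 4728 = -29152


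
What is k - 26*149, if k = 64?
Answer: -3810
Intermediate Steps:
k - 26*149 = 64 - 26*149 = 64 - 3874 = -3810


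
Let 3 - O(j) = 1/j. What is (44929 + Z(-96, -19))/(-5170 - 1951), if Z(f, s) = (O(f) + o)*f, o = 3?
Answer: -44352/7121 ≈ -6.2283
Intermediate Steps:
O(j) = 3 - 1/j
Z(f, s) = f*(6 - 1/f) (Z(f, s) = ((3 - 1/f) + 3)*f = (6 - 1/f)*f = f*(6 - 1/f))
(44929 + Z(-96, -19))/(-5170 - 1951) = (44929 + (-1 + 6*(-96)))/(-5170 - 1951) = (44929 + (-1 - 576))/(-7121) = (44929 - 577)*(-1/7121) = 44352*(-1/7121) = -44352/7121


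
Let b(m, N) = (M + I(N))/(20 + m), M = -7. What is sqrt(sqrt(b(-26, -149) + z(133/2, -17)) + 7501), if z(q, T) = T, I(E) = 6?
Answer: sqrt(270036 + 6*I*sqrt(606))/6 ≈ 86.608 + 0.023686*I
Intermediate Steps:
b(m, N) = -1/(20 + m) (b(m, N) = (-7 + 6)/(20 + m) = -1/(20 + m))
sqrt(sqrt(b(-26, -149) + z(133/2, -17)) + 7501) = sqrt(sqrt(-1/(20 - 26) - 17) + 7501) = sqrt(sqrt(-1/(-6) - 17) + 7501) = sqrt(sqrt(-1*(-1/6) - 17) + 7501) = sqrt(sqrt(1/6 - 17) + 7501) = sqrt(sqrt(-101/6) + 7501) = sqrt(I*sqrt(606)/6 + 7501) = sqrt(7501 + I*sqrt(606)/6)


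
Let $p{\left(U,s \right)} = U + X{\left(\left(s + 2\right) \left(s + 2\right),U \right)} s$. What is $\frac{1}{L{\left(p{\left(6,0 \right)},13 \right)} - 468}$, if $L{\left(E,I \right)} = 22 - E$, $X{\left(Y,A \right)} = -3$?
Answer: $- \frac{1}{452} \approx -0.0022124$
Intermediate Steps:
$p{\left(U,s \right)} = U - 3 s$
$\frac{1}{L{\left(p{\left(6,0 \right)},13 \right)} - 468} = \frac{1}{\left(22 - \left(6 - 0\right)\right) - 468} = \frac{1}{\left(22 - \left(6 + 0\right)\right) - 468} = \frac{1}{\left(22 - 6\right) - 468} = \frac{1}{16 - 468} = \frac{1}{-452} = - \frac{1}{452}$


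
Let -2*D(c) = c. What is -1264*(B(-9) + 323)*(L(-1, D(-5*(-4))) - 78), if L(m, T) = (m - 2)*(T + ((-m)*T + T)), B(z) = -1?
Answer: -4884096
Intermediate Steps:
D(c) = -c/2
L(m, T) = (-2 + m)*(2*T - T*m) (L(m, T) = (-2 + m)*(T + (-T*m + T)) = (-2 + m)*(T + (T - T*m)) = (-2 + m)*(2*T - T*m))
-1264*(B(-9) + 323)*(L(-1, D(-5*(-4))) - 78) = -1264*(-1 + 323)*((-(-5)*(-4)/2)*(-4 - 1*(-1)² + 4*(-1)) - 78) = -407008*((-½*20)*(-4 - 1*1 - 4) - 78) = -407008*(-10*(-4 - 1 - 4) - 78) = -407008*(-10*(-9) - 78) = -407008*(90 - 78) = -407008*12 = -1264*3864 = -4884096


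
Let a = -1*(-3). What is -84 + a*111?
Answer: 249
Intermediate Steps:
a = 3
-84 + a*111 = -84 + 3*111 = -84 + 333 = 249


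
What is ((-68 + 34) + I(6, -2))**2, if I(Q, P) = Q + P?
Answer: 900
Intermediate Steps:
I(Q, P) = P + Q
((-68 + 34) + I(6, -2))**2 = ((-68 + 34) + (-2 + 6))**2 = (-34 + 4)**2 = (-30)**2 = 900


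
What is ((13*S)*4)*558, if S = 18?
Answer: 522288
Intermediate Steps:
((13*S)*4)*558 = ((13*18)*4)*558 = (234*4)*558 = 936*558 = 522288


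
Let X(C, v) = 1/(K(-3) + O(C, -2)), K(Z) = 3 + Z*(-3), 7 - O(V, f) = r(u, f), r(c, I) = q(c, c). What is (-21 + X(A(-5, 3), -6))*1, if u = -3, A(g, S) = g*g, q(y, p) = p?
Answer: -461/22 ≈ -20.955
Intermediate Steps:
A(g, S) = g**2
r(c, I) = c
O(V, f) = 10 (O(V, f) = 7 - 1*(-3) = 7 + 3 = 10)
K(Z) = 3 - 3*Z
X(C, v) = 1/22 (X(C, v) = 1/((3 - 3*(-3)) + 10) = 1/((3 + 9) + 10) = 1/(12 + 10) = 1/22)
(-21 + X(A(-5, 3), -6))*1 = (-21 + 1/22)*1 = -461/22*1 = -461/22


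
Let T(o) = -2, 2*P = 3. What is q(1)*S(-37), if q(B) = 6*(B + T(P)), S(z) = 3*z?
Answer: 666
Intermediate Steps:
P = 3/2 (P = (1/2)*3 = 3/2 ≈ 1.5000)
q(B) = -12 + 6*B (q(B) = 6*(B - 2) = 6*(-2 + B) = -12 + 6*B)
q(1)*S(-37) = (-12 + 6*1)*(3*(-37)) = (-12 + 6)*(-111) = -6*(-111) = 666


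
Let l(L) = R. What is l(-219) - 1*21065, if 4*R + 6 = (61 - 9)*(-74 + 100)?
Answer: -41457/2 ≈ -20729.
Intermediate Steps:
R = 673/2 (R = -3/2 + ((61 - 9)*(-74 + 100))/4 = -3/2 + (52*26)/4 = -3/2 + (¼)*1352 = -3/2 + 338 = 673/2 ≈ 336.50)
l(L) = 673/2
l(-219) - 1*21065 = 673/2 - 1*21065 = 673/2 - 21065 = -41457/2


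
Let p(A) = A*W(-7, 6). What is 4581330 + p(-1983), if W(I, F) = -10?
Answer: 4601160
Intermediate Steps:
p(A) = -10*A (p(A) = A*(-10) = -10*A)
4581330 + p(-1983) = 4581330 - 10*(-1983) = 4581330 + 19830 = 4601160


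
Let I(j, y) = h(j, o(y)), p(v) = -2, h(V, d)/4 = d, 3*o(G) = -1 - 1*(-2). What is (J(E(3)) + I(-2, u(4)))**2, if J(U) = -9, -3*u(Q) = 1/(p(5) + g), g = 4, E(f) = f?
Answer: 529/9 ≈ 58.778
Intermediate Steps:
o(G) = 1/3 (o(G) = (-1 - 1*(-2))/3 = (-1 + 2)/3 = (1/3)*1 = 1/3)
h(V, d) = 4*d
u(Q) = -1/6 (u(Q) = -1/(3*(-2 + 4)) = -1/3/2 = -1/3*1/2 = -1/6)
I(j, y) = 4/3 (I(j, y) = 4*(1/3) = 4/3)
(J(E(3)) + I(-2, u(4)))**2 = (-9 + 4/3)**2 = (-23/3)**2 = 529/9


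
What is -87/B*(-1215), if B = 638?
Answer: 3645/22 ≈ 165.68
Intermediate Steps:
-87/B*(-1215) = -87/638*(-1215) = -87*1/638*(-1215) = -3/22*(-1215) = 3645/22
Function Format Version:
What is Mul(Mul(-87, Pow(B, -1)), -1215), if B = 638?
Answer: Rational(3645, 22) ≈ 165.68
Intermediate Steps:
Mul(Mul(-87, Pow(B, -1)), -1215) = Mul(Mul(-87, Pow(638, -1)), -1215) = Mul(Mul(-87, Rational(1, 638)), -1215) = Mul(Rational(-3, 22), -1215) = Rational(3645, 22)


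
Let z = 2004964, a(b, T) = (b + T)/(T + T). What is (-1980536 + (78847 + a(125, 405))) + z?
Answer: 8365328/81 ≈ 1.0328e+5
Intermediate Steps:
a(b, T) = (T + b)/(2*T) (a(b, T) = (T + b)/((2*T)) = (T + b)*(1/(2*T)) = (T + b)/(2*T))
(-1980536 + (78847 + a(125, 405))) + z = (-1980536 + (78847 + (1/2)*(405 + 125)/405)) + 2004964 = (-1980536 + (78847 + (1/2)*(1/405)*530)) + 2004964 = (-1980536 + (78847 + 53/81)) + 2004964 = (-1980536 + 6386660/81) + 2004964 = -154036756/81 + 2004964 = 8365328/81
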